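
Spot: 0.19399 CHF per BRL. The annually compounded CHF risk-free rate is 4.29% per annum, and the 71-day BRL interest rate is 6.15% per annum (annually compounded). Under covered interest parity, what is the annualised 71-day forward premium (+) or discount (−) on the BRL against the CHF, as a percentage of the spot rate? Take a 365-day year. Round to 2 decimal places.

T = 71/365 years.
No-arbitrage forward: 0.19399 × 1.0082044 / 1.0116772 = 0.19332409 CHF/BRL.
(F − S)/S ÷ T = (0.19332409 − 0.19399)/0.19399/(71/365) = -0.017647 → -1.76%.

-1.76%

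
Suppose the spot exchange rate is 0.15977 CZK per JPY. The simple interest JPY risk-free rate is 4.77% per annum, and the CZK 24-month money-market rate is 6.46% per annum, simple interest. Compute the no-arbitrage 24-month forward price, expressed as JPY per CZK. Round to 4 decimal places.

6.0716

T = 2 years.
Growth of 1 CZK over T: 1 + 0.0646×2 = 1.129200.
Growth of 1 JPY over T: 1 + 0.0477×2 = 1.095400.
CIP: F = S · (grow CZK)/(grow JPY) = 0.15977 × 1.129200/1.095400 = 0.1646999 CZK per JPY.
Quoted the other way: 1/0.1646999 = 6.0716 JPY per CZK.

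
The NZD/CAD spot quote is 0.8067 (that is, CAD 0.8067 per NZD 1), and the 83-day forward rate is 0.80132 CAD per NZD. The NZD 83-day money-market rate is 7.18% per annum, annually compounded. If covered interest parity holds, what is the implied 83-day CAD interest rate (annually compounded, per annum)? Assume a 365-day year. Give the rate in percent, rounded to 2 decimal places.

4.07%

T = 83/365 years.
CIP gives F = S · g_CAD/g_NZD, so g_CAD/g_NZD = 0.80132/0.8067 = 0.9933309.
The NZD side grows by (1 + 0.0718)^(83/365) = 1.0158926.
So the CAD growth factor = 1.0091175.
r = 1.0091175^(365/83) − 1 = 0.040721 → 4.07%.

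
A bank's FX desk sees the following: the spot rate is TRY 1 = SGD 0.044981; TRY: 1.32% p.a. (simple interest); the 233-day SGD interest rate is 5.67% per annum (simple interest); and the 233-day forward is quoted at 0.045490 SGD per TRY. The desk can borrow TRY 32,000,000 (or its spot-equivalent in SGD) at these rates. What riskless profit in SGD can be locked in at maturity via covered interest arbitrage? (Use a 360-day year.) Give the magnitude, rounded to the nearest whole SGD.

SGD 24,098

T = 233/360 years.
Invest the TRY and cover forward: 32,000,000 × 1.008543333 × 0.045490 = SGD 1,468,116.36.
Convert at spot and invest in SGD: 32,000,000 × 0.044981 × 1.0366975 = SGD 1,492,214.09.
The quoted forward undervalues TRY, so borrow TRY, convert to SGD at spot, deposit the SGD at 5.67%, and buy TRY forward at 0.045490 to cover the loan.
Profit = 1,492,214.09 − 1,468,116.36 = SGD 24,098.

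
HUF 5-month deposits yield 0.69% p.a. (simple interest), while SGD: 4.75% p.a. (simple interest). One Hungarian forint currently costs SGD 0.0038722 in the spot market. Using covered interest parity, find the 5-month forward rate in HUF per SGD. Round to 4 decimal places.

T = 5/12 years.
SGD accumulates by 1 + 0.0475×5/12 = 1.019791667.
Growth of 1 HUF over T: 1 + 0.0069×5/12 = 1.002875.
So F = 0.0038722 × 1.019791667 / 1.002875 = 0.00393751693 (SGD/HUF).
Quoted the other way: 1/0.00393751693 = 253.9672 HUF per SGD.

253.9672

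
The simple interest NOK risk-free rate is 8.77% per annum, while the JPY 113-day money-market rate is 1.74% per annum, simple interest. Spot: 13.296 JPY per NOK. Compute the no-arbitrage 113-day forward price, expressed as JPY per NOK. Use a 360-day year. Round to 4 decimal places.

T = 113/360 years.
JPY growth factor: 1 + 0.0174×113/360 = 1.00546167.
Growth of 1 NOK over T: 1 + 0.0877×113/360 = 1.02752806.
Forward (JPY per NOK) = 13.296 × 1.00546167 / 1.02752806 = 13.010465.

13.0105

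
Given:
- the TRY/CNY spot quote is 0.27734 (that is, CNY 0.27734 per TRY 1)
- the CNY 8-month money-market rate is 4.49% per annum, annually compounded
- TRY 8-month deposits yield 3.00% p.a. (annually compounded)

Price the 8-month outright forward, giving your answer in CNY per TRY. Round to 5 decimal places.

T = 8/12 years.
CNY accumulates by (1 + 0.0449)^(8/12) = 1.0297137.
TRY growth factor: (1 + 0.0300)^(8/12) = 1.0199013.
Forward (CNY per TRY) = 0.27734 × 1.0297137 / 1.0199013 = 0.2800083.

0.28001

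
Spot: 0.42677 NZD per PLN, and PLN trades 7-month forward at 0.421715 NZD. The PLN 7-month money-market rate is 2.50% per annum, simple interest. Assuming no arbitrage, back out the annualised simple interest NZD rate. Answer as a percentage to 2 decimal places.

0.44%

T = 7/12 years.
By CIP, F/S equals the NZD-to-PLN growth ratio: 0.421715/0.42677 = 0.9881552.
The PLN side grows by 1 + 0.0250×7/12 = 1.0145833.
So the NZD growth factor = 1.0025658.
(1.0025658 − 1)/T = 0.004399, i.e. 0.44%.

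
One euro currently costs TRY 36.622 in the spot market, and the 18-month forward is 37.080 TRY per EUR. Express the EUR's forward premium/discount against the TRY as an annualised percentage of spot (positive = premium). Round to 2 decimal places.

+0.83%

T = 18/12 years.
EUR trades forward at +1.25061% vs spot over the period.
×(1/T) gives 0.83% p.a.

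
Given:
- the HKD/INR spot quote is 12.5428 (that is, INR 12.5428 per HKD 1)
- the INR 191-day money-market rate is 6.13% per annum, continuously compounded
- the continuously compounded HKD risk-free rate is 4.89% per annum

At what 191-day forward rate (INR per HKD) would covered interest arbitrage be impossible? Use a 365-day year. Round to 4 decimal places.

12.6245

T = 191/365 years.
INR accumulates by e^(0.0613×191/365) = 1.03259756.
HKD accumulates by e^(0.0489×191/365) = 1.02591897.
So F = 12.5428 × 1.03259756 / 1.02591897 = 12.624452 (INR/HKD).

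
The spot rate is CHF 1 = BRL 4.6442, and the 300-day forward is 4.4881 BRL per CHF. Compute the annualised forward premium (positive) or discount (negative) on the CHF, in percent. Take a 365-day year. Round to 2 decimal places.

T = 300/365 years.
Period premium: (4.4881 − 4.6442)/4.6442 = -0.0336118.
Per annum: -0.0336118 / (300/365) = -0.040894 = -4.09%.

-4.09%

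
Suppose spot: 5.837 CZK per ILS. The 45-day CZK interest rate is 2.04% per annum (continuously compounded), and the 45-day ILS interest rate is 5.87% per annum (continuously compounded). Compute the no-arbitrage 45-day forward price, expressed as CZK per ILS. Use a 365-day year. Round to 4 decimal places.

T = 45/365 years.
CZK accumulates by e^(0.0204×45/365) = 1.0025182.
ILS accumulates by e^(0.0587×45/365) = 1.0072632.
CIP: F = S · (grow CZK)/(grow ILS) = 5.837 × 1.0025182/1.0072632 = 5.809503 CZK per ILS.

5.8095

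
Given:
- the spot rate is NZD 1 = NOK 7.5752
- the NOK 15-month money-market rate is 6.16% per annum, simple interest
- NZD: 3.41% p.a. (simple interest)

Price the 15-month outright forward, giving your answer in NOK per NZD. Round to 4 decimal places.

T = 15/12 years.
Growth of 1 NOK over T: 1 + 0.0616×15/12 = 1.077000.
NZD accumulates by 1 + 0.0341×15/12 = 1.042625.
Forward (NOK per NZD) = 7.5752 × 1.077000 / 1.042625 = 7.824952.

7.8250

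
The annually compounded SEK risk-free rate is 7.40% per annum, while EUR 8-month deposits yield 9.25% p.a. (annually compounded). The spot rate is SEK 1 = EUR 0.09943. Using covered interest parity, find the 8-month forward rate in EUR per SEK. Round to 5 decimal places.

0.10057

T = 8/12 years.
EUR accumulates by (1 + 0.0925)^(8/12) = 1.0607531.
Growth of 1 SEK over T: (1 + 0.0740)^(8/12) = 1.0487441.
So F = 0.09943 × 1.0607531 / 1.0487441 = 0.1005686 (EUR/SEK).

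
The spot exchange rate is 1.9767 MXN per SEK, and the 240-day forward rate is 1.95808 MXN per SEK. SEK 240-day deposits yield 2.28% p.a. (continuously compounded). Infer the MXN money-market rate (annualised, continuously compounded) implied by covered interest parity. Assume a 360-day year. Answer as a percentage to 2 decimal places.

0.86%

T = 240/360 years.
F/S = 1.95808/1.9767 = 0.9905803 = (growth of MXN) / (growth of SEK).
SEK growth factor: e^(0.0228×240/360) = 1.0153161.
Hence g_MXN = 1.0057521.
r = ln(1.0057521)/(240/360) = 0.008603 → 0.86%.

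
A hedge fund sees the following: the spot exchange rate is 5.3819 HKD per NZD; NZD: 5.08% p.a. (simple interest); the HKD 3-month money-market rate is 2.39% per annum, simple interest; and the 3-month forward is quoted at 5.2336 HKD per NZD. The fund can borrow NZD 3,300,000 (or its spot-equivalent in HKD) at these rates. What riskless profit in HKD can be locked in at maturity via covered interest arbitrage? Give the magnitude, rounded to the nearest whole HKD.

HKD 376,167

T = 3/12 years.
Route A — deposit NZD, sell forward: 3,300,000 × 1.012700 × 5.2336 = HKD 17,490,220.18.
Route B — convert at spot, deposit HKD: 3,300,000 × 5.3819 × 1.005975 = HKD 17,866,387.61.
The quoted forward undervalues NZD, so borrow NZD, convert to HKD at spot, deposit the HKD at 2.39%, and buy NZD forward at 5.2336 to cover the loan.
Profit = 17,866,387.61 − 17,490,220.18 = HKD 376,167.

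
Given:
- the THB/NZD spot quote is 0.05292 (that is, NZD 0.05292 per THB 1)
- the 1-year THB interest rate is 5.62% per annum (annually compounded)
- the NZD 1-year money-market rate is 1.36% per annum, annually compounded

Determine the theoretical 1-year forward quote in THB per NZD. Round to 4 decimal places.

19.6906

T = 1 year.
Growth of 1 NZD over T: (1 + 0.0136)^1 = 1.013600.
THB accumulates by (1 + 0.0562)^1 = 1.056200.
CIP: F = S · (grow NZD)/(grow THB) = 0.05292 × 1.013600/1.056200 = 0.050785563 NZD per THB.
Quoted the other way: 1/0.050785563 = 19.6906 THB per NZD.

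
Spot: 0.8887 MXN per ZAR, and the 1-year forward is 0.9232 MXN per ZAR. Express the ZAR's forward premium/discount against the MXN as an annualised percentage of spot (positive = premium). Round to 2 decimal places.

T = 1 year.
Period premium: (0.9232 − 0.8887)/0.8887 = 0.0388207.
Annualise by dividing by T: 0.0388207 / 1 = 0.038821 → 3.88%.

+3.88%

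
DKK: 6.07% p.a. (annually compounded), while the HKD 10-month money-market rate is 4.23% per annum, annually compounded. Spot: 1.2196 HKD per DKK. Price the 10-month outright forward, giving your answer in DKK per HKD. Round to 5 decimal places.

T = 10/12 years.
Growth of 1 HKD over T: (1 + 0.0423)^(10/12) = 1.0351277.
DKK accumulates by (1 + 0.0607)^(10/12) = 1.0503333.
Forward (HKD per DKK) = 1.2196 × 1.0351277 / 1.0503333 = 1.201944.
Invert for DKK per HKD: 1 / 1.201944 = 0.83199.

0.83199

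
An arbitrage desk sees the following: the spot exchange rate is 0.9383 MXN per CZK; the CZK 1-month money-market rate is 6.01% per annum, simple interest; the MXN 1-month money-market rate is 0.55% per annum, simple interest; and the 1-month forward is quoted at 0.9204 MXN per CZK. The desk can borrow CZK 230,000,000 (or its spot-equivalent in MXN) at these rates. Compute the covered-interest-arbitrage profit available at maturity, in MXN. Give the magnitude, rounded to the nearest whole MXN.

T = 1/12 years.
Route A — deposit CZK, sell forward: 230,000,000 × 1.00500833333 × 0.9204 = MXN 212,752,224.10.
Route B — convert at spot, deposit MXN: 230,000,000 × 0.9383 × 1.00045833333 = MXN 215,907,912.46.
The quoted forward undervalues CZK, so borrow CZK, convert to MXN at spot, deposit the MXN at 0.55%, and buy CZK forward at 0.9204 to cover the loan.
Arbitrage profit = |212,752,224.10 − 215,907,912.46| = MXN 3,155,688.

MXN 3,155,688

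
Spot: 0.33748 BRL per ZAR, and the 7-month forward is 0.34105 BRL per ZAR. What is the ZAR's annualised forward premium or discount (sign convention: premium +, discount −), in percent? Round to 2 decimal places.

+1.81%

T = 7/12 years.
(F − S)/S = (0.34105 − 0.33748)/0.33748 = 0.0105784.
Per annum: 0.0105784 / (7/12) = 0.018134 = 1.81%.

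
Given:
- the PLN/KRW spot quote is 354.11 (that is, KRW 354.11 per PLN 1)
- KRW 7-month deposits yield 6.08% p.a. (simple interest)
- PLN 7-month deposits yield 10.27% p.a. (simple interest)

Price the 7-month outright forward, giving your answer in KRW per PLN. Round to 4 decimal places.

T = 7/12 years.
KRW growth factor: 1 + 0.0608×7/12 = 1.035466667.
Growth of 1 PLN over T: 1 + 0.1027×7/12 = 1.059908333.
So F = 354.11 × 1.035466667 / 1.059908333 = 345.944163 (KRW/PLN).

345.9442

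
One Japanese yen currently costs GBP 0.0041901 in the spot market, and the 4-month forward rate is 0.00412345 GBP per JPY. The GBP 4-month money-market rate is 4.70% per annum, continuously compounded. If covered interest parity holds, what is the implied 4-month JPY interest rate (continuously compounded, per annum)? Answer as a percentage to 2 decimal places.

9.51%

T = 4/12 years.
CIP gives F = S · g_GBP/g_JPY, so g_GBP/g_JPY = 0.00412345/0.0041901 = 0.9840935.
The GBP side grows by e^(0.0470×4/12) = 1.015790.
So the JPY growth factor = 1.0322088.
r = ln(1.0322088)/(4/12) = 0.095103 → 9.51%.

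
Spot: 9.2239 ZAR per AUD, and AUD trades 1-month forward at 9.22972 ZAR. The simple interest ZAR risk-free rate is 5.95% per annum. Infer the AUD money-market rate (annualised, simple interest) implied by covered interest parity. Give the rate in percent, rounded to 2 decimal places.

5.19%

T = 1/12 years.
CIP gives F = S · g_ZAR/g_AUD, so g_ZAR/g_AUD = 9.22972/9.2239 = 1.0006310.
The ZAR side grows by 1 + 0.0595×1/12 = 1.0049583.
So the AUD growth factor = 1.0043246.
(1.0043246 − 1)/T = 0.051895, i.e. 5.19%.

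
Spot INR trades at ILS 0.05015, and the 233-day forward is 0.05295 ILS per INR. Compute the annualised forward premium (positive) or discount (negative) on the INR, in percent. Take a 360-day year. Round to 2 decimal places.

+8.63%

T = 233/360 years.
(F − S)/S = (0.05295 − 0.05015)/0.05015 = 0.0558325.
Annualise by dividing by T: 0.0558325 / (233/360) = 0.086265 → 8.63%.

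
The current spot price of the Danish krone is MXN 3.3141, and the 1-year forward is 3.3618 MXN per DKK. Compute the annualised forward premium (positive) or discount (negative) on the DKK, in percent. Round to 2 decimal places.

+1.44%

T = 1 year.
(F − S)/S = (3.3618 − 3.3141)/3.3141 = 0.0143930.
×(1/T) gives 1.44% p.a.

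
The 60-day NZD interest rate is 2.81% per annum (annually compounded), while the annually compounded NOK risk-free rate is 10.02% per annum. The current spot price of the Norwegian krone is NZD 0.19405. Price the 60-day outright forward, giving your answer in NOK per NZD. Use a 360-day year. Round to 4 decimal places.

5.2119

T = 60/360 years.
Growth of 1 NZD over T: (1 + 0.0281)^(60/360) = 1.0046294.
Growth of 1 NOK over T: (1 + 0.1002)^(60/360) = 1.0160427.
So F = 0.19405 × 1.0046294 / 1.0160427 = 0.1918702 (NZD/NOK).
Invert for NOK per NZD: 1 / 0.1918702 = 5.2119.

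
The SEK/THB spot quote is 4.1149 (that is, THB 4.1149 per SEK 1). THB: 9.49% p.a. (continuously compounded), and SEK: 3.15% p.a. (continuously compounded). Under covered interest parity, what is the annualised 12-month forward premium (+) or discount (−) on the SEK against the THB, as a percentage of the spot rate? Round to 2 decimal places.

+6.55%

T = 1 year.
F = S · g_THB/g_SEK = 4.1149 × 1.0995489/1.0320014 = 4.3842322.
Annualised premium = (F − S)/S × (1/T) = (4.3842322 − 4.1149)/4.1149 ÷ 1 = 6.55%.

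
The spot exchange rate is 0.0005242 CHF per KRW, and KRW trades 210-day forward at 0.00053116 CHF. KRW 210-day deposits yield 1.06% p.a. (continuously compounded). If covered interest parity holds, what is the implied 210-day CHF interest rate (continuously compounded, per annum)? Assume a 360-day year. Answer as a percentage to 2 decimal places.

T = 210/360 years.
CIP gives F = S · g_CHF/g_KRW, so g_CHF/g_KRW = 0.00053116/0.0005242 = 1.0132774.
The KRW side grows by e^(0.0106×210/360) = 1.0062025.
So the CHF growth factor = 1.0195623.
r = ln(1.0195623)/(210/360) = 0.033212 → 3.32%.

3.32%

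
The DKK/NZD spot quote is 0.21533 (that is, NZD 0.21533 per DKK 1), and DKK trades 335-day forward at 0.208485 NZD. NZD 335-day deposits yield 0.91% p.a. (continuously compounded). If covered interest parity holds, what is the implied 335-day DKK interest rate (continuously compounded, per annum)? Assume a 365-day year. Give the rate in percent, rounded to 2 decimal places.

4.43%

T = 335/365 years.
F/S = 0.208485/0.21533 = 0.9682116 = (growth of NZD) / (growth of DKK).
The NZD side grows by e^(0.0091×335/365) = 1.008387.
That pins the DKK growth at 1.0414944.
r = ln(1.0414944)/(335/365) = 0.044297 → 4.43%.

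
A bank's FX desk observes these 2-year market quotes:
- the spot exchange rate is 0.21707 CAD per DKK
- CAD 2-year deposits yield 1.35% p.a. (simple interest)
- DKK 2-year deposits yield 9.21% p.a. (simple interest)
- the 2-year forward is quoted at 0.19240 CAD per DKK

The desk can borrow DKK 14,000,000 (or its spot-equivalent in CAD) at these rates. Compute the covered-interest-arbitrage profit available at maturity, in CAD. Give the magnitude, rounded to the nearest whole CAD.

CAD 68,729

T = 2 years.
Route A — deposit DKK, sell forward: 14,000,000 × 1.184200 × 0.19240 = CAD 3,189,761.12.
Route B — convert at spot, deposit CAD: 14,000,000 × 0.21707 × 1.027000 = CAD 3,121,032.46.
The quoted forward overvalues DKK, so borrow CAD, buy DKK at spot, deposit the DKK at 9.21%, and sell the proceeds forward at 0.19240.
The gap between the two covered legs is CAD 68,729.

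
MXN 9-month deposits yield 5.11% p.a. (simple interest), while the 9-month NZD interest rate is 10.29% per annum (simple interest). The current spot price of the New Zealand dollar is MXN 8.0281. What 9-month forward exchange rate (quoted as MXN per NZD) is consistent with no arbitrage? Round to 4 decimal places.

T = 9/12 years.
MXN growth factor: 1 + 0.0511×9/12 = 1.038325.
NZD growth factor: 1 + 0.1029×9/12 = 1.077175.
CIP: F = S · (grow MXN)/(grow NZD) = 8.0281 × 1.038325/1.077175 = 7.738554 MXN per NZD.

7.7386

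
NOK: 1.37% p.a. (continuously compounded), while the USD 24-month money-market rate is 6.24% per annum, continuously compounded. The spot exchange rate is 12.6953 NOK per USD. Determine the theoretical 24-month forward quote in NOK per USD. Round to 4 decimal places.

11.5171

T = 2 years.
NOK growth factor: e^(0.0137×2) = 1.02777883.
USD growth factor: e^(0.0624×2) = 1.13292185.
So F = 12.6953 × 1.02777883 / 1.13292185 = 11.517088 (NOK/USD).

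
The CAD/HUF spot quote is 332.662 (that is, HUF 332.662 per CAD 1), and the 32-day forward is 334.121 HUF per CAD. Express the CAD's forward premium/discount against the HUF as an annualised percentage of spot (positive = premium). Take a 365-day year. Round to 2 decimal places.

T = 32/365 years.
(F − S)/S = (334.121 − 332.662)/332.662 = 0.0043858.
Per annum: 0.0043858 / (32/365) = 0.050026 = 5.00%.

+5.00%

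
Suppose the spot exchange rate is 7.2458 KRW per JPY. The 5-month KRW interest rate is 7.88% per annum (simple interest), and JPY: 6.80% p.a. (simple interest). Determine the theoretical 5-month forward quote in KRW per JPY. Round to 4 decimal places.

T = 5/12 years.
Growth of 1 KRW over T: 1 + 0.0788×5/12 = 1.0328333.
Growth of 1 JPY over T: 1 + 0.0680×5/12 = 1.0283333.
CIP: F = S · (grow KRW)/(grow JPY) = 7.2458 × 1.0328333/1.0283333 = 7.277508 KRW per JPY.

7.2775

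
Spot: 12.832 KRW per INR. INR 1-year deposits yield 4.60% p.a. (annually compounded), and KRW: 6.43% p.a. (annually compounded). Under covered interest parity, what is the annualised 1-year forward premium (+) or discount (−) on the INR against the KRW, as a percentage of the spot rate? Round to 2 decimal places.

+1.75%

T = 1 year.
F = S · g_KRW/g_INR = 12.832 × 1.064300/1.046000 = 13.056499.
Annualised premium = (F − S)/S × (1/T) = (13.056499 − 12.832)/12.832 ÷ 1 = 1.75%.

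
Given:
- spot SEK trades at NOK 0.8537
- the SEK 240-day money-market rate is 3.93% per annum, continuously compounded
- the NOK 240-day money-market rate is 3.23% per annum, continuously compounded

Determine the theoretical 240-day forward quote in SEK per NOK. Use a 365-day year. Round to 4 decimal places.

1.1768

T = 240/365 years.
NOK growth factor: e^(0.0323×240/365) = 1.0214655.
SEK growth factor: e^(0.0393×240/365) = 1.0261779.
Forward (NOK per SEK) = 0.8537 × 1.0214655 / 1.0261779 = 0.8497797.
Invert for SEK per NOK: 1 / 0.8497797 = 1.1768.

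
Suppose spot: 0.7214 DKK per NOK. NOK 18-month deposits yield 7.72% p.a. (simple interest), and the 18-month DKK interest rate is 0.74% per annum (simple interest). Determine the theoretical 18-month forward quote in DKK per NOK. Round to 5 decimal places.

0.65371

T = 18/12 years.
Growth of 1 DKK over T: 1 + 0.0074×18/12 = 1.011100.
NOK growth factor: 1 + 0.0772×18/12 = 1.115800.
Forward (DKK per NOK) = 0.7214 × 1.011100 / 1.115800 = 0.6537081.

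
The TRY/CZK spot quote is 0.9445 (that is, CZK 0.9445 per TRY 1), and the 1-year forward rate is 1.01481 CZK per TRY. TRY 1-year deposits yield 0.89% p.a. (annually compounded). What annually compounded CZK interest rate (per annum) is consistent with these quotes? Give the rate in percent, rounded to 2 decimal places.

T = 1 year.
By CIP, F/S equals the CZK-to-TRY growth ratio: 1.01481/0.9445 = 1.0744415.
TRY growth factor: (1 + 0.0089)^1 = 1.008900.
So the CZK growth factor = 1.084004.
Annualise: 1.084004^(1/1) − 1 = 0.084004 = 8.40%.

8.40%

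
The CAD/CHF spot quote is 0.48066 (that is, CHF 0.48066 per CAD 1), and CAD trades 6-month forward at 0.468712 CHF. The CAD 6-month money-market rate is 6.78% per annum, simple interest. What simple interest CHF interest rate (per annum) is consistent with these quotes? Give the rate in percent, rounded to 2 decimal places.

1.64%

T = 6/12 years.
CIP gives F = S · g_CHF/g_CAD, so g_CHF/g_CAD = 0.468712/0.48066 = 0.9751425.
The CAD side grows by 1 + 0.0678×6/12 = 1.033900.
Hence g_CHF = 1.0081998.
r = (1.0081998 − 1)/(6/12) = 0.016400 → 1.64%.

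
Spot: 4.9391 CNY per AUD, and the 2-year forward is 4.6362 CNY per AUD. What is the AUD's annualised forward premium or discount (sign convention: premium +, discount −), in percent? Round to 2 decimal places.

T = 2 years.
Period premium: (4.6362 − 4.9391)/4.9391 = -0.0613270.
×(1/T) gives -3.07% p.a.

-3.07%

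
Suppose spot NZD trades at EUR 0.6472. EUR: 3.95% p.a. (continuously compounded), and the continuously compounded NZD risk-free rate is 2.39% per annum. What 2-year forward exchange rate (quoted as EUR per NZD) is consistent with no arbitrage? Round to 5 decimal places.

0.66771

T = 2 years.
EUR accumulates by e^(0.0395×2) = 1.0822043.
NZD accumulates by e^(0.0239×2) = 1.0489608.
So F = 0.6472 × 1.0822043 / 1.0489608 = 0.6677110 (EUR/NZD).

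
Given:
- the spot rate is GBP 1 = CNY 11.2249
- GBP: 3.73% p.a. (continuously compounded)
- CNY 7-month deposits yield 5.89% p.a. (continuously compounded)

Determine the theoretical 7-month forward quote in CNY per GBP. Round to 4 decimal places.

T = 7/12 years.
CNY growth factor: e^(0.0589×7/12) = 1.0349554.
Growth of 1 GBP over T: e^(0.0373×7/12) = 1.02199677.
Forward (CNY per GBP) = 11.2249 × 1.0349554 / 1.02199677 = 11.367229.

11.3672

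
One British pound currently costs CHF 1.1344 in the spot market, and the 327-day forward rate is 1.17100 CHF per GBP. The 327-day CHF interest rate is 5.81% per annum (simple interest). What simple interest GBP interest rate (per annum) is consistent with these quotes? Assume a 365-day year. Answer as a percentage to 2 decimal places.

T = 327/365 years.
By CIP, F/S equals the CHF-to-GBP growth ratio: 1.171/1.1344 = 1.0322638.
The CHF side grows by 1 + 0.0581×327/365 = 1.0520512.
So the GBP growth factor = 1.0191689.
(1.0191689 − 1)/T = 0.021396, i.e. 2.14%.

2.14%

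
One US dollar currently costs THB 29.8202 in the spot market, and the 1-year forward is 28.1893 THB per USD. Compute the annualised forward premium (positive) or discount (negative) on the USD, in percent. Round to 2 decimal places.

T = 1 year.
Period premium: (28.1893 − 29.8202)/29.8202 = -0.0546911.
Annualise by dividing by T: -0.0546911 / 1 = -0.054691 → -5.47%.

-5.47%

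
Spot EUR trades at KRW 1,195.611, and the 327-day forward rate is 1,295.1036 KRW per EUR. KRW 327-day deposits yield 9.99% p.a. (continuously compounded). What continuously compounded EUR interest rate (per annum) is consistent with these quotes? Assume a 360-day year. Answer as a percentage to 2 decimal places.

T = 327/360 years.
By CIP, F/S equals the KRW-to-EUR growth ratio: 1295.1036/1195.611 = 1.0832149.
The KRW side grows by e^(0.0999×327/360) = 1.094987.
Hence g_EUR = 1.0108677.
r = ln(1.0108677)/(327/360) = 0.011900 → 1.19%.

1.19%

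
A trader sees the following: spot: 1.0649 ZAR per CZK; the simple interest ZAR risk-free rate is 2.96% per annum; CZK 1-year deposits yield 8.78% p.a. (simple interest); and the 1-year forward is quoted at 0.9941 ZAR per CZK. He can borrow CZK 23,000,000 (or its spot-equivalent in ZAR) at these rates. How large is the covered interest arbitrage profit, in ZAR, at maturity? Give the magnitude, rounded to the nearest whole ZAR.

ZAR 345,898

T = 1 year.
Route A — deposit CZK, sell forward: 23,000,000 × 1.087800 × 0.9941 = ZAR 24,871,785.54.
Route B — convert at spot, deposit ZAR: 23,000,000 × 1.0649 × 1.029600 = ZAR 25,217,683.92.
The quoted forward undervalues CZK, so borrow CZK, convert to ZAR at spot, deposit the ZAR at 2.96%, and buy CZK forward at 0.9941 to cover the loan.
Profit = 25,217,683.92 − 24,871,785.54 = ZAR 345,898.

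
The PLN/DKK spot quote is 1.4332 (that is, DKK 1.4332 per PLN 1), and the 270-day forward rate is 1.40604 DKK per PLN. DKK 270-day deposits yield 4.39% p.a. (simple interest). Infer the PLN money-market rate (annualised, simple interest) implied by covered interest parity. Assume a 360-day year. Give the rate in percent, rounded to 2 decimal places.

T = 270/360 years.
CIP gives F = S · g_DKK/g_PLN, so g_DKK/g_PLN = 1.40604/1.4332 = 0.9810494.
The DKK side grows by 1 + 0.0439×270/360 = 1.032925.
That pins the PLN growth at 1.0528777.
(1.0528777 − 1)/T = 0.070504, i.e. 7.05%.

7.05%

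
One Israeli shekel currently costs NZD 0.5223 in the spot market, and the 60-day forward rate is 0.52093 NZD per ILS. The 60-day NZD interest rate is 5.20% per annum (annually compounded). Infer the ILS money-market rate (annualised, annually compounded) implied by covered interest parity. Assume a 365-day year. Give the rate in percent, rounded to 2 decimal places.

6.89%

T = 60/365 years.
F/S = 0.52093/0.5223 = 0.9973770 = (growth of NZD) / (growth of ILS).
NZD growth factor: (1 + 0.0520)^(60/365) = 1.0083679.
Hence g_ILS = 1.0110198.
r = 1.0110198^(365/60) − 1 = 0.068943 → 6.89%.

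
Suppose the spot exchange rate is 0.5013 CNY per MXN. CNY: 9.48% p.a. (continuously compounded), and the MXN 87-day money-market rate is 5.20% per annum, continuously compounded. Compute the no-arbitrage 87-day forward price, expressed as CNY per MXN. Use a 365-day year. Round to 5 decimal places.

T = 87/365 years.
CNY accumulates by e^(0.0948×87/365) = 1.0228534.
Growth of 1 MXN over T: e^(0.0520×87/365) = 1.0124717.
So F = 0.5013 × 1.0228534 / 1.0124717 = 0.5064402 (CNY/MXN).

0.50644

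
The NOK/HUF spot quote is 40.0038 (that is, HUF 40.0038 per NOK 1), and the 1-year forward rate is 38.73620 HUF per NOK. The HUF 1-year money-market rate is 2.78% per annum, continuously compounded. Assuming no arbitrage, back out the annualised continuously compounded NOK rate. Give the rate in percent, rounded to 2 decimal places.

6.00%

T = 1 year.
F/S = 38.7362/40.0038 = 0.9683130 = (growth of HUF) / (growth of NOK).
The HUF side grows by e^(0.0278×1) = 1.028190.
So the NOK growth factor = 1.0618364.
Take logs: ln 1.0618364 / 1 = 0.060000, so 6.00%.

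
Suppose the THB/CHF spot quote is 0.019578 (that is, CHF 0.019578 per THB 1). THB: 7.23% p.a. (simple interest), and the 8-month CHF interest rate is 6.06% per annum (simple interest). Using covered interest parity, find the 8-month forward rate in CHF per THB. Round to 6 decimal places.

T = 8/12 years.
CHF accumulates by 1 + 0.0606×8/12 = 1.040400.
Growth of 1 THB over T: 1 + 0.0723×8/12 = 1.048200.
So F = 0.019578 × 1.040400 / 1.048200 = 0.01943231 (CHF/THB).

0.019432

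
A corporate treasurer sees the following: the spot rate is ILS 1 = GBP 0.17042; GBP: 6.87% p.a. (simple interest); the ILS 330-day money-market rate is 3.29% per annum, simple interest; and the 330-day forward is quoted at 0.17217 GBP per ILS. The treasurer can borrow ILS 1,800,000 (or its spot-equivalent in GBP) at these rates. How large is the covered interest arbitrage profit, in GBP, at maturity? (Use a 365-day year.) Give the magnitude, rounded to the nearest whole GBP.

GBP 6,685

T = 330/365 years.
Route A — deposit ILS, sell forward: 1,800,000 × 1.02974521 × 0.17217 = GBP 319,124.22.
Route B — convert at spot, deposit GBP: 1,800,000 × 0.17042 × 1.06211233 = GBP 325,809.33.
The quoted forward undervalues ILS, so borrow ILS, convert to GBP at spot, deposit the GBP at 6.87%, and buy ILS forward at 0.17217 to cover the loan.
Profit = 325,809.33 − 319,124.22 = GBP 6,685.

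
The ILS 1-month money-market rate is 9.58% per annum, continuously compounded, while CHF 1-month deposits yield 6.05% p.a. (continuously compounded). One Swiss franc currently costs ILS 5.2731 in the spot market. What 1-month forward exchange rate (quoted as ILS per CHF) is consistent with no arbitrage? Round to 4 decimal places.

5.2886

T = 1/12 years.
ILS accumulates by e^(0.0958×1/12) = 1.0080153.
CHF accumulates by e^(0.0605×1/12) = 1.0050544.
So F = 5.2731 × 1.0080153 / 1.0050544 = 5.288635 (ILS/CHF).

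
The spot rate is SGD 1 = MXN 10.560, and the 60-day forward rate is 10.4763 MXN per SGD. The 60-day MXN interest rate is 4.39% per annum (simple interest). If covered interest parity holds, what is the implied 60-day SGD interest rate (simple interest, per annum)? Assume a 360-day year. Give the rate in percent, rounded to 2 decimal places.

9.22%

T = 60/360 years.
F/S = 10.4763/10.56 = 0.9920739 = (growth of MXN) / (growth of SGD).
MXN growth factor: 1 + 0.0439×60/360 = 1.0073167.
That pins the SGD growth at 1.0153646.
(1.0153646 − 1)/T = 0.092188, i.e. 9.22%.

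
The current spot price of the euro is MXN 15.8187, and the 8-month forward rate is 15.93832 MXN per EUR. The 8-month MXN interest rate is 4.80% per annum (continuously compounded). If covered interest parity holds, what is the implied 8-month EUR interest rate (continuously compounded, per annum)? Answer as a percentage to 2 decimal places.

T = 8/12 years.
F/S = 15.93832/15.8187 = 1.0075619 = (growth of MXN) / (growth of EUR).
The MXN side grows by e^(0.0480×8/12) = 1.0325175.
That pins the EUR growth at 1.0247683.
r = ln(1.0247683)/(8/12) = 0.036700 → 3.67%.

3.67%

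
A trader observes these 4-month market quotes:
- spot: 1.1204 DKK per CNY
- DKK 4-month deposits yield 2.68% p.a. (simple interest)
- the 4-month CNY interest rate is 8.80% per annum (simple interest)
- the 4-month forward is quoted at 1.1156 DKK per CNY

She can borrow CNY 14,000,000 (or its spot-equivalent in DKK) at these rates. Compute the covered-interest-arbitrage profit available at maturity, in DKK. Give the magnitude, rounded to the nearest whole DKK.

DKK 250,815

T = 4/12 years.
Invest the CNY and cover forward: 14,000,000 × 1.0293333333 × 1.1156 = DKK 16,076,539.73.
Convert at spot and invest in DKK: 14,000,000 × 1.1204 × 1.0089333333 = DKK 15,825,724.69.
The quoted forward overvalues CNY, so borrow DKK, buy CNY at spot, deposit the CNY at 8.80%, and sell the proceeds forward at 1.1156.
Profit = 16,076,539.73 − 15,825,724.69 = DKK 250,815.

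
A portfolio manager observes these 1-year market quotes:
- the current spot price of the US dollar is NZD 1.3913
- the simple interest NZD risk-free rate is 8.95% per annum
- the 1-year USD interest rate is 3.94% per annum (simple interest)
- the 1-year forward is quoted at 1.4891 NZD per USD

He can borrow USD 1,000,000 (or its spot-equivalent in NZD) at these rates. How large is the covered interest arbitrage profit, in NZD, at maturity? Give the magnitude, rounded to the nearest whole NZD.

NZD 31,949

T = 1 year.
Invest the USD and cover forward: 1,000,000 × 1.039400 × 1.4891 = NZD 1,547,770.54.
Convert at spot and invest in NZD: 1,000,000 × 1.3913 × 1.089500 = NZD 1,515,821.35.
The quoted forward overvalues USD, so borrow NZD, buy USD at spot, deposit the USD at 3.94%, and sell the proceeds forward at 1.4891.
Arbitrage profit = |1,547,770.54 − 1,515,821.35| = NZD 31,949.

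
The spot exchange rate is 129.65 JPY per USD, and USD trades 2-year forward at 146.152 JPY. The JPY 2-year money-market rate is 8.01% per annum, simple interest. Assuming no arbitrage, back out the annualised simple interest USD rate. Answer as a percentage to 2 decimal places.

T = 2 years.
F/S = 146.152/129.65 = 1.1272811 = (growth of JPY) / (growth of USD).
The JPY side grows by 1 + 0.0801×2 = 1.160200.
Hence g_USD = 1.029202.
r = (1.029202 − 1)/2 = 0.014601 → 1.46%.

1.46%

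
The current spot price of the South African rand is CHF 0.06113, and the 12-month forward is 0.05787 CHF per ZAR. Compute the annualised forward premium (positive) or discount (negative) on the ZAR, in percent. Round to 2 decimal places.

-5.33%

T = 1 year.
ZAR trades forward at -5.33290% vs spot over the period.
Annualise by dividing by T: -0.0533290 / 1 = -0.053329 → -5.33%.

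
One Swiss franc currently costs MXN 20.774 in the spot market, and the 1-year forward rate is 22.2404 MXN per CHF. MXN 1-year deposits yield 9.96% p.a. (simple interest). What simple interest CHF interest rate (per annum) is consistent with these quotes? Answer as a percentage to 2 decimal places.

2.71%

T = 1 year.
By CIP, F/S equals the MXN-to-CHF growth ratio: 22.2404/20.774 = 1.0705882.
The MXN side grows by 1 + 0.0996×1 = 1.099600.
That pins the CHF growth at 1.0270989.
(1.0270989 − 1)/T = 0.027099, i.e. 2.71%.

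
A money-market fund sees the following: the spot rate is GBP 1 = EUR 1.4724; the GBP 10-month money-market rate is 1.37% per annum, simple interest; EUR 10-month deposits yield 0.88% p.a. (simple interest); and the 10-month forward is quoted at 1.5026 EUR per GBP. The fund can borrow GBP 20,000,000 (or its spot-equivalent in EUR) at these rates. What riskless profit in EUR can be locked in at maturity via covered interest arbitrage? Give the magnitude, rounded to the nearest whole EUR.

T = 10/12 years.
Route A — deposit GBP, sell forward: 20,000,000 × 1.0114166667 × 1.5026 = EUR 30,395,093.67.
Route B — convert at spot, deposit EUR: 20,000,000 × 1.4724 × 1.0073333333 = EUR 29,663,952.00.
The quoted forward overvalues GBP, so borrow EUR, buy GBP at spot, deposit the GBP at 1.37%, and sell the proceeds forward at 1.5026.
Profit = 30,395,093.67 − 29,663,952.00 = EUR 731,142.

EUR 731,142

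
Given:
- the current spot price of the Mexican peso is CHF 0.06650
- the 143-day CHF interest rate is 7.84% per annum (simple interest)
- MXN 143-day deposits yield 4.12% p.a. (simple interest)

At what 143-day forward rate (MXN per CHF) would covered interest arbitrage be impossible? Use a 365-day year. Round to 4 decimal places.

14.8250

T = 143/365 years.
CHF growth factor: 1 + 0.0784×143/365 = 1.03071562.
MXN growth factor: 1 + 0.0412×143/365 = 1.01614137.
CIP: F = S · (grow CHF)/(grow MXN) = 0.0665 × 1.03071562/1.01614137 = 0.067453792 CHF per MXN.
Quoted the other way: 1/0.067453792 = 14.8250 MXN per CHF.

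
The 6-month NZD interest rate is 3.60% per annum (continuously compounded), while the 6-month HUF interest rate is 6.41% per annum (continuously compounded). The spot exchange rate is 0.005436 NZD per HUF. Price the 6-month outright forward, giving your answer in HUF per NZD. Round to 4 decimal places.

186.5617

T = 6/12 years.
NZD accumulates by e^(0.0360×6/12) = 1.018162976.
HUF growth factor: e^(0.0641×6/12) = 1.032569132.
Forward (NZD per HUF) = 0.005436 × 1.018162976 / 1.032569132 = 0.00536015824.
Quoted the other way: 1/0.00536015824 = 186.5617 HUF per NZD.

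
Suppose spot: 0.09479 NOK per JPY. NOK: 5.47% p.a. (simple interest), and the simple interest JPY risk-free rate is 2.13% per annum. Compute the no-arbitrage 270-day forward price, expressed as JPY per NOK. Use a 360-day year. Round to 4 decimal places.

T = 270/360 years.
NOK accumulates by 1 + 0.0547×270/360 = 1.041025.
JPY growth factor: 1 + 0.0213×270/360 = 1.015975.
CIP: F = S · (grow NOK)/(grow JPY) = 0.09479 × 1.041025/1.015975 = 0.097127153 NOK per JPY.
Invert for JPY per NOK: 1 / 0.097127153 = 10.2958.

10.2958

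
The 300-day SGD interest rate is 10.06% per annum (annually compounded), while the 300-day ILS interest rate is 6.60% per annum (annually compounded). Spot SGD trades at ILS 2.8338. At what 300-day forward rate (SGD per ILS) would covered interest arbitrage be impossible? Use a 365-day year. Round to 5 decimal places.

T = 300/365 years.
ILS accumulates by (1 + 0.0660)^(300/365) = 1.0539358.
SGD accumulates by (1 + 0.1006)^(300/365) = 1.081972.
CIP: F = S · (grow ILS)/(grow SGD) = 2.8338 × 1.0539358/1.081972 = 2.760370 ILS per SGD.
Invert for SGD per ILS: 1 / 2.760370 = 0.36227.

0.36227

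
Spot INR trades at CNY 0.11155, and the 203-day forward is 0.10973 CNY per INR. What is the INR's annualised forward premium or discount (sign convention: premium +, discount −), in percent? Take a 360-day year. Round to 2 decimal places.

T = 203/360 years.
Period premium: (0.10973 − 0.11155)/0.11155 = -0.0163156.
Per annum: -0.0163156 / (203/360) = -0.028934 = -2.89%.

-2.89%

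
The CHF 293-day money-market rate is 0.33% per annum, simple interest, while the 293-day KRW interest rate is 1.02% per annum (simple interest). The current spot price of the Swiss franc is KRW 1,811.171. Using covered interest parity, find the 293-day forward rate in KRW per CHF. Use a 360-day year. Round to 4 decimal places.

1821.3150

T = 293/360 years.
KRW growth factor: 1 + 0.0102×293/360 = 1.0083016667.
Growth of 1 CHF over T: 1 + 0.0033×293/360 = 1.0026858333.
So F = 1811.171 × 1.0083016667 / 1.0026858333 = 1821.314990 (KRW/CHF).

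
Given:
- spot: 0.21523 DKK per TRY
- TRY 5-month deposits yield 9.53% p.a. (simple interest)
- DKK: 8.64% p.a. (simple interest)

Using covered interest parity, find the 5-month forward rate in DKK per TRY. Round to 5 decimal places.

0.21446

T = 5/12 years.
DKK growth factor: 1 + 0.0864×5/12 = 1.036000.
Growth of 1 TRY over T: 1 + 0.0953×5/12 = 1.0397083.
So F = 0.21523 × 1.036000 / 1.0397083 = 0.2144623 (DKK/TRY).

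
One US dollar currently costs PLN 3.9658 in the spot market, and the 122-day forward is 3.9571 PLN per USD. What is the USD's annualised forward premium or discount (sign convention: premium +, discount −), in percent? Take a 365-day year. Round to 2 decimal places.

-0.66%

T = 122/365 years.
(F − S)/S = (3.9571 − 3.9658)/3.9658 = -0.0021938.
Per annum: -0.0021938 / (122/365) = -0.006563 = -0.66%.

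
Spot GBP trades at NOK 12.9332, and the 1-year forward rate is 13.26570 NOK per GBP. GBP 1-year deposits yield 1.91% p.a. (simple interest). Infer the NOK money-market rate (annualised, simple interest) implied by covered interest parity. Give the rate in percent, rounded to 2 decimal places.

T = 1 year.
CIP gives F = S · g_NOK/g_GBP, so g_NOK/g_GBP = 13.2657/12.9332 = 1.0257090.
The GBP side grows by 1 + 0.0191×1 = 1.019100.
Hence g_NOK = 1.045300.
(1.045300 − 1)/T = 0.045300, i.e. 4.53%.

4.53%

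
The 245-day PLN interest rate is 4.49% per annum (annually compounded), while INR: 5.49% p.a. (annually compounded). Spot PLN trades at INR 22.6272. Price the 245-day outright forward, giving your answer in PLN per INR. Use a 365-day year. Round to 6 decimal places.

0.043913

T = 245/365 years.
Growth of 1 INR over T: (1 + 0.0549)^(245/365) = 1.036526.
PLN growth factor: (1 + 0.0449)^(245/365) = 1.0299202.
CIP: F = S · (grow INR)/(grow PLN) = 22.6272 × 1.036526/1.0299202 = 22.77233 INR per PLN.
Invert for PLN per INR: 1 / 22.77233 = 0.043913.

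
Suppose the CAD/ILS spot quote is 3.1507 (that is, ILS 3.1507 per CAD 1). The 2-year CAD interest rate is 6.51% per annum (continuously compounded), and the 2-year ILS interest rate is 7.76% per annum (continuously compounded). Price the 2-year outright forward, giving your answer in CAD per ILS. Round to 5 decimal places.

T = 2 years.
ILS accumulates by e^(0.0776×2) = 1.1678915.
CAD accumulates by e^(0.0651×2) = 1.1390562.
CIP: F = S · (grow ILS)/(grow CAD) = 3.1507 × 1.1678915/1.1390562 = 3.230460 ILS per CAD.
Quoted the other way: 1/3.230460 = 0.30955 CAD per ILS.

0.30955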